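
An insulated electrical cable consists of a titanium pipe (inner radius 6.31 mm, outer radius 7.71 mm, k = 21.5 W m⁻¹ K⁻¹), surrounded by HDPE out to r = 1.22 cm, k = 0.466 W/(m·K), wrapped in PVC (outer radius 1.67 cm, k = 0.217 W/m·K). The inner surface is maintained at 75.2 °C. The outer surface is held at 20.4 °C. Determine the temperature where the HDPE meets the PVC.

Treat each layer as a resistance in series:
  R'_titanium = ln(0.00771/0.00631)/(2πk) = 0.2004/(2π·21.5) = 0.001483 m·K/W
  R'_HDPE = ln(0.0122/0.00771)/(2πk) = 0.4589/(2π·0.466) = 0.1567 m·K/W
  R'_PVC = ln(0.0167/0.0122)/(2πk) = 0.3140/(2π·0.217) = 0.2303 m·K/W
ΣR = 0.001483 + 0.1567 + 0.2303 = 0.3885 m·K/W
Q' = ΔT/ΣR = (75.2 °C − 20.4 °C)/0.3885 = 141.1 W/m
From the inner boundary to the HDPE/PVC interface, ΣR_partial = 0.1582 m·K/W.
T_interface = T_in − Q'·ΣR_partial = 75.2 °C − (141.1)(0.1582) = 52.9 °C

T = 52.9 °C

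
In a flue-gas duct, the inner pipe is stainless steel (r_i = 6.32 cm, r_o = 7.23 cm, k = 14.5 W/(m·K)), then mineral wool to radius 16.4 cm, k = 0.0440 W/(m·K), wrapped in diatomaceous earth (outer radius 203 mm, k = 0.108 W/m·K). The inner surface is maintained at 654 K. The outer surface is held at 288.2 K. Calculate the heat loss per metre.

Resistance network (inner→outer):
  R'_stainless steel = ln(0.0723/0.0632)/(2πk) = 0.1345/(2π·14.5) = 0.001477 m·K/W
  R'_mineral wool = ln(0.164/0.0723)/(2πk) = 0.8190/(2π·0.0440) = 2.963 m·K/W
  R'_diatomaceous earth = ln(0.203/0.164)/(2πk) = 0.2133/(2π·0.108) = 0.3144 m·K/W
ΣR = 0.001477 + 2.963 + 0.3144 = 3.279 m·K/W
Q' = ΔT/ΣR = (654 K − 288.2 K)/3.279 = 112 W/m

Q' = 112 W/m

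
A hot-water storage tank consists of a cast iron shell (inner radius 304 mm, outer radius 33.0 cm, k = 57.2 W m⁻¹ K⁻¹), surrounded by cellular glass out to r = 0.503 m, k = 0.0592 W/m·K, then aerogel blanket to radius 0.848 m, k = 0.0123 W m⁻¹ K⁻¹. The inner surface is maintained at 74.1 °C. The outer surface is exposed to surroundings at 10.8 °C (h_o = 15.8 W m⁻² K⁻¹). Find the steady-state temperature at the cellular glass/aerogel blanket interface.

Treat each layer as a resistance in series:
  R_cast iron = (1/0.304 − 1/0.330)/(4πk) = 0.2592/(4π·57.2) = 3.606×10^-4 K/W
  R_cellular glass = (1/0.330 − 1/0.503)/(4πk) = 1.042/(4π·0.0592) = 1.401 K/W
  R_aerogel blanket = (1/0.503 − 1/0.848)/(4πk) = 0.8088/(4π·0.0123) = 5.233 K/W
  R_conv,out = 1/(4πr²h) = 1/(4π·0.848²·15.8) = 0.007004 K/W
ΣR = 3.606×10^-4 + 1.401 + 5.233 + 0.007004 = 6.641 K/W
Q = ΔT/ΣR = (74.1 °C − 10.8 °C)/6.641 = 9.532 W
From the inner boundary to the cellular glass/aerogel blanket interface, ΣR_partial = 1.401 K/W.
T_interface = T_in − Q·ΣR_partial = 74.1 °C − (9.532)(1.401) = 60.7 °C

T = 60.7 °C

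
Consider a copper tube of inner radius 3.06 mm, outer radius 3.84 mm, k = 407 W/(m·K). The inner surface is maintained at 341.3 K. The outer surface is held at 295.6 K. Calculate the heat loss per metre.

Q' = 515 kW/m

Q' = 2πk·ΔT/ln(r₂/r₁) = 2π × 407 × 45.7 / ln(0.00384/0.00306) = 5.15×10^5 W/m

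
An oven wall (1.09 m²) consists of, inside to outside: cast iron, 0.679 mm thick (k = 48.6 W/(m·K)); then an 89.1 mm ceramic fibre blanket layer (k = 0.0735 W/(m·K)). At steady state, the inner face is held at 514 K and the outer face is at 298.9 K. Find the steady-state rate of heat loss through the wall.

Q = 193 W

Resistance network (inner→outer):
  R_cast iron = L/(kA) = 6.79×10^-4/(48.6·1.09) = 1.282×10^-5 K/W
  R_ceramic fibre blanket = L/(kA) = 0.0891/(0.0735·1.09) = 1.112 K/W
ΣR = 1.282×10^-5 + 1.112 = 1.112 K/W
Q = ΔT/ΣR = (514 K − 298.9 K)/1.112 = 193 W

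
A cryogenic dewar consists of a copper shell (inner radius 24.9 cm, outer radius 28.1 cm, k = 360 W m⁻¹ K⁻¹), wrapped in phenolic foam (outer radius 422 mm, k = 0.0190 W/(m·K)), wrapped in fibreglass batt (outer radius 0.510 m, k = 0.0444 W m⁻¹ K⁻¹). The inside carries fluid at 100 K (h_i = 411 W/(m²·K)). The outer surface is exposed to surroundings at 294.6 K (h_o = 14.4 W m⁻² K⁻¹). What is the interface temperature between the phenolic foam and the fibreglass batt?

Treat each layer as a resistance in series:
  R_conv,in = 1/(4πr²h) = 1/(4π·0.249²·411) = 0.003123 K/W
  R_copper = (1/0.249 − 1/0.281)/(4πk) = 0.4573/(4π·360) = 1.011×10^-4 K/W
  R_phenolic foam = (1/0.281 − 1/0.422)/(4πk) = 1.189/(4π·0.0190) = 4.980 K/W
  R_fibreglass batt = (1/0.422 − 1/0.510)/(4πk) = 0.4089/(4π·0.0444) = 0.7328 K/W
  R_conv,out = 1/(4πr²h) = 1/(4π·0.510²·14.4) = 0.02125 K/W
ΣR = 0.003123 + 1.011×10^-4 + 4.980 + 0.7328 + 0.02125 = 5.737 K/W
Q = ΔT/ΣR = (100 K − 294.6 K)/5.737 = -33.92 W
From the inner boundary to the phenolic foam/fibreglass batt interface, ΣR_partial = 4.983 K/W.
T_interface = T_in − Q·ΣR_partial = 100 K − (-33.92)(4.983) = 269.0 K

T = 269.0 K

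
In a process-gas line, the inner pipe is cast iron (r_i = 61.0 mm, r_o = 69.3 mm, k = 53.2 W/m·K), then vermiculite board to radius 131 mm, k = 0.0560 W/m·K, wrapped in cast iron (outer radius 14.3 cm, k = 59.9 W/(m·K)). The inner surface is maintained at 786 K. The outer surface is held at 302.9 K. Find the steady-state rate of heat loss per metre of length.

Resistance network (inner→outer):
  R'_cast iron = ln(0.0693/0.0610)/(2πk) = 0.1276/(2π·53.2) = 3.816×10^-4 m·K/W
  R'_vermiculite board = ln(0.131/0.0693)/(2πk) = 0.6368/(2π·0.0560) = 1.810 m·K/W
  R'_cast iron = ln(0.143/0.131)/(2πk) = 0.08765/(2π·59.9) = 2.329×10^-4 m·K/W
ΣR = 3.816×10^-4 + 1.810 + 2.329×10^-4 = 1.811 m·K/W
Q' = ΔT/ΣR = (786 K − 302.9 K)/1.811 = 267 W/m

Q' = 267 W/m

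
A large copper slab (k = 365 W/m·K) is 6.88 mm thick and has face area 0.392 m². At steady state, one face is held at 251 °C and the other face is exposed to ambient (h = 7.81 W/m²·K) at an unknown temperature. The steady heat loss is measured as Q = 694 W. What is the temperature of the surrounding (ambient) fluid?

Sum the resistances:
  R_copper = L/(kA) = 0.00688/(365·0.392) = 4.808×10^-5 K/W
  R_conv,out = 1/(hA) = 1/(7.81·0.392) = 0.3266 K/W
ΣR = 0.3267 K/W
ΔT = Q·ΣR = 694 × 0.3267 = 226.7 K
Heat flows outward, so T_out = T_in − ΔT = 251 − 226.7 = 24.3 °C

T_out = 24.3 °C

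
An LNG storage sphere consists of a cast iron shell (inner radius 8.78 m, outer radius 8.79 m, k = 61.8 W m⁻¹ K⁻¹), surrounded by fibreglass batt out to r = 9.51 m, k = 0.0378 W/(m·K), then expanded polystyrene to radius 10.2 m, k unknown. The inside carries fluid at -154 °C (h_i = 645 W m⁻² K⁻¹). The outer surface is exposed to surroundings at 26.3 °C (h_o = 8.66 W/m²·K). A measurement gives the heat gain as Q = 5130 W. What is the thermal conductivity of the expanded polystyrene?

ΣR = ΔT/Q = |-154 − 26.3|/5130 = 0.03515 K/W
Known resistances:
  R_conv,in = 1/(4πr²h) = 1/(4π·8.78²·645) = 1.600×10^-6 K/W
  R_cast iron = (1/8.78 − 1/8.79)/(4πk) = 1.296×10^-4/(4π·61.8) = 1.668×10^-7 K/W
  R_fibreglass batt = (1/8.79 − 1/9.51)/(4πk) = 0.008613/(4π·0.0378) = 0.01813 K/W
  R_conv,out = 1/(4πr²h) = 1/(4π·10.2²·8.66) = 8.832×10^-5 K/W
R_expanded polystyrene = ΣR − ΣR_known = 0.03515 − 0.01822 = 0.01693 K/W
(1/r₁−1/r₂)/(4πk) = 0.01693 ⇒ k = 0.007113/(4π·0.01693) = 0.0334 W/m·K

k = 0.0334 W/m·K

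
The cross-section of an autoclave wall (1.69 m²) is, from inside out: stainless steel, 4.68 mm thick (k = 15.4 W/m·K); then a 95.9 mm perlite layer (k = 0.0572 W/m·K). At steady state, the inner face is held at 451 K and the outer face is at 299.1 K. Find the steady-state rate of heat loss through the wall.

Q = 153 W

Series thermal resistances, inner to outer:
  R_stainless steel = L/(kA) = 0.00468/(15.4·1.69) = 1.798×10^-4 K/W
  R_perlite = L/(kA) = 0.0959/(0.0572·1.69) = 0.9921 K/W
ΣR = 1.798×10^-4 + 0.9921 = 0.9923 K/W
Q = ΔT/ΣR = (451 K − 299.1 K)/0.9923 = 153 W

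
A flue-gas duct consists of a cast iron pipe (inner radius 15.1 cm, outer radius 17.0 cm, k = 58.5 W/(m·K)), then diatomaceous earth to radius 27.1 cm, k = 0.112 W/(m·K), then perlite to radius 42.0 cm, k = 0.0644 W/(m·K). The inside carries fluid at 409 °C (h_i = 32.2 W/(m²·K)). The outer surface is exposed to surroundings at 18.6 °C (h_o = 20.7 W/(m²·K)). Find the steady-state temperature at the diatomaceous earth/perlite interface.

Treat each layer as a resistance in series:
  R'_conv,in = 1/(2πr h) = 1/(2π·0.151·32.2) = 0.03273 m·K/W
  R'_cast iron = ln(0.170/0.151)/(2πk) = 0.1185/(2π·58.5) = 3.224×10^-4 m·K/W
  R'_diatomaceous earth = ln(0.271/0.170)/(2πk) = 0.4663/(2π·0.112) = 0.6627 m·K/W
  R'_perlite = ln(0.420/0.271)/(2πk) = 0.4381/(2π·0.0644) = 1.083 m·K/W
  R'_conv,out = 1/(2πr h) = 1/(2π·0.420·20.7) = 0.01831 m·K/W
ΣR = 0.03273 + 3.224×10^-4 + 0.6627 + 1.083 + 0.01831 = 1.797 m·K/W
Q' = ΔT/ΣR = (409 °C − 18.6 °C)/1.797 = 217.3 W/m
From the inner boundary to the diatomaceous earth/perlite interface, ΣR_partial = 0.6958 m·K/W.
T_interface = T_in − Q'·ΣR_partial = 409 °C − (217.3)(0.6958) = 258 °C

T = 258 °C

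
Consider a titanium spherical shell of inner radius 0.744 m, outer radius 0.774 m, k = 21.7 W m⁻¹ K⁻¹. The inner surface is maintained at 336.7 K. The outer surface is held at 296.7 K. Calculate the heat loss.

Q = 209 kW

Q = 4πk·ΔT/(1/r₁ − 1/r₂) = 4π × 21.7 × 40 / (1/0.744 − 1/0.774) = 2.09×10^5 W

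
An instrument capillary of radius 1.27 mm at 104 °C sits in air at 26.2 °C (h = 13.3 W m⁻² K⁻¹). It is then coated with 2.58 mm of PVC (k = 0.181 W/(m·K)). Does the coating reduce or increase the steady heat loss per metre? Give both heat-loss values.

increases: 8.26 → 19.1 W/m

Critical radius for a cylinder: r_cr = k/h = 0.0136 m = 1.36 cm.
Outer radius after coating: r₂ = 0.00127 + 0.00258 = 0.00385 m.
Since r₁ < r_cr and r₂ ≤ r_cr, the coating moves toward the maximum at r_cr — heat loss rises.
Bare: R = 1/(2πr₁h) = 9.422 m·K/W; Q = 77.8/9.422 = 8.26 W/m.
Coated: R = R_cond + R_conv = 4.083 m·K/W; Q = 77.8/4.083 = 19.1 W/m.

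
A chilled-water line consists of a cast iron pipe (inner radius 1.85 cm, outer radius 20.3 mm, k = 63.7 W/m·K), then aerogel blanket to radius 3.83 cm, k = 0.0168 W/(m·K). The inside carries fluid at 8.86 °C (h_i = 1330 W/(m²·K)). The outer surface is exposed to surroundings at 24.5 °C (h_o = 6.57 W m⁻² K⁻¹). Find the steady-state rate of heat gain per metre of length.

Q' = 2.35 W/m

Series thermal resistances, inner to outer:
  R'_conv,in = 1/(2πr h) = 1/(2π·0.0185·1330) = 0.006468 m·K/W
  R'_cast iron = ln(0.0203/0.0185)/(2πk) = 0.09285/(2π·63.7) = 2.320×10^-4 m·K/W
  R'_aerogel blanket = ln(0.0383/0.0203)/(2πk) = 0.6348/(2π·0.0168) = 6.014 m·K/W
  R'_conv,out = 1/(2πr h) = 1/(2π·0.0383·6.57) = 0.6325 m·K/W
ΣR = 0.006468 + 2.320×10^-4 + 6.014 + 0.6325 = 6.653 m·K/W
Q' = ΔT/ΣR = (8.86 °C − 24.5 °C)/6.653 = -2.35 W/m
(Negative Q' ⇒ heat flows inward; heat gain = 2.35 W/m.)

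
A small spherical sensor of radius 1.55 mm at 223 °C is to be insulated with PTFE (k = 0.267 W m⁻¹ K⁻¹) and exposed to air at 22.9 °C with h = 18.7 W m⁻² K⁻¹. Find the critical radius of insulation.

For a sphere, r_cr = 2k_ins/h = 2·0.267/18.7 = 0.0286 m = 2.86 cm

r_cr = 2.86 cm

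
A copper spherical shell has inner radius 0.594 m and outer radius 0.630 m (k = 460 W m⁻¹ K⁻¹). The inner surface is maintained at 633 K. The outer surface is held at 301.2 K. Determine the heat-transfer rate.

Q = 1.99×10^7 W

Q = 4πk·ΔT/(1/r₁ − 1/r₂) = 4π × 460 × 331.8 / (1/0.594 − 1/0.630) = 1.99×10^7 W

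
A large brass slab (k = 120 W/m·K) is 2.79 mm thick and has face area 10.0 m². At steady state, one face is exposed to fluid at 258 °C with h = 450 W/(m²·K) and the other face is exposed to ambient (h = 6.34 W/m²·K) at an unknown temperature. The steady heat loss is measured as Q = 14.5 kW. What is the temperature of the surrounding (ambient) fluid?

T_out = 26.0 °C

Sum the resistances:
  R_conv,in = 1/(hA) = 1/(450·10.0) = 2.222×10^-4 K/W
  R_brass = L/(kA) = 0.00279/(120·10.0) = 2.325×10^-6 K/W
  R_conv,out = 1/(hA) = 1/(6.34·10.0) = 0.01577 K/W
ΣR = 0.01600 K/W
ΔT = Q·ΣR = 14500 × 0.01600 = 232.0 K
Heat flows outward, so T_out = T_in − ΔT = 258 − 232.0 = 26.0 °C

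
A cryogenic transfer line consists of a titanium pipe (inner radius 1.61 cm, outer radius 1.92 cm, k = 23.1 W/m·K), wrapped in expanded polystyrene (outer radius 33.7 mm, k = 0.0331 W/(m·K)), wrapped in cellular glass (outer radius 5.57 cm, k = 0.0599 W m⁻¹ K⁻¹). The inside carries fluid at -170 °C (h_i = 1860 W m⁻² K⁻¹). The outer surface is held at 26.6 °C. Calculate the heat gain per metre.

Q' = 48.6 W/m

Resistance network (inner→outer):
  R'_conv,in = 1/(2πr h) = 1/(2π·0.0161·1860) = 0.005315 m·K/W
  R'_titanium = ln(0.0192/0.0161)/(2πk) = 0.1761/(2π·23.1) = 0.001213 m·K/W
  R'_expanded polystyrene = ln(0.0337/0.0192)/(2πk) = 0.5626/(2π·0.0331) = 2.705 m·K/W
  R'_cellular glass = ln(0.0557/0.0337)/(2πk) = 0.5025/(2π·0.0599) = 1.335 m·K/W
ΣR = 0.005315 + 0.001213 + 2.705 + 1.335 = 4.047 m·K/W
Q' = ΔT/ΣR = (-170 °C − 26.6 °C)/4.047 = -48.6 W/m
(Negative Q' ⇒ heat flows inward; heat gain = 48.6 W/m.)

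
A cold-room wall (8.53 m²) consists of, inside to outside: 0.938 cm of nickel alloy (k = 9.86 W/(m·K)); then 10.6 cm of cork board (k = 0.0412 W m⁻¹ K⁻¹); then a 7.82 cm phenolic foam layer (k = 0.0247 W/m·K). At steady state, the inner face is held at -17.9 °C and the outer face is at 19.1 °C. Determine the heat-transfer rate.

Q = 55.0 W

Series thermal resistances, inner to outer:
  R_nickel alloy = L/(kA) = 0.00938/(9.86·8.53) = 1.115×10^-4 K/W
  R_cork board = L/(kA) = 0.106/(0.0412·8.53) = 0.3016 K/W
  R_phenolic foam = L/(kA) = 0.0782/(0.0247·8.53) = 0.3712 K/W
ΣR = 1.115×10^-4 + 0.3016 + 0.3712 = 0.6729 K/W
Q = ΔT/ΣR = (-17.9 °C − 19.1 °C)/0.6729 = -55.0 W
(Negative Q ⇒ heat flows inward; heat gain = 55.0 W.)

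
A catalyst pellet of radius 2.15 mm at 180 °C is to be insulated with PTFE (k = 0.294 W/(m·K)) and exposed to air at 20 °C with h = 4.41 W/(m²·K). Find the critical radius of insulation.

r_cr = 13.3 cm

For a sphere, r_cr = 2k_ins/h = 2·0.294/4.41 = 0.133 m = 13.3 cm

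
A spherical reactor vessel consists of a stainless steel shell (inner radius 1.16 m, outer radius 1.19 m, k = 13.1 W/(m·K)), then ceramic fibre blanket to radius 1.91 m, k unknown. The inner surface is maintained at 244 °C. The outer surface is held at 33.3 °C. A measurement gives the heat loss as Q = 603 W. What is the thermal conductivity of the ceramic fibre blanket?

ΣR = ΔT/Q = |244 − 33.3|/603 = 0.3494 K/W
Known resistances:
  R_stainless steel = (1/1.16 − 1/1.19)/(4πk) = 0.02173/(4π·13.1) = 1.320×10^-4 K/W
R_ceramic fibre blanket = ΣR − ΣR_known = 0.3494 − 1.320×10^-4 = 0.3493 K/W
(1/r₁−1/r₂)/(4πk) = 0.3493 ⇒ k = 0.3168/(4π·0.3493) = 0.0722 W/m·K

k = 0.0722 W/m·K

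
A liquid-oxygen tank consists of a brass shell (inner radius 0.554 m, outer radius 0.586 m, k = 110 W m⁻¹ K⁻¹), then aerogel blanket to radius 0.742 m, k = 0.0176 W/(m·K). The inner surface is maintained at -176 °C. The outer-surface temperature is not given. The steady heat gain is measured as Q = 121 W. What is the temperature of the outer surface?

T_out = 20.3 °C

Sum the resistances:
  R_brass = (1/0.554 − 1/0.586)/(4πk) = 0.09857/(4π·110) = 7.131×10^-5 K/W
  R_aerogel blanket = (1/0.586 − 1/0.742)/(4πk) = 0.3588/(4π·0.0176) = 1.622 K/W
ΣR = 1.622 K/W
ΔT = Q·ΣR = 121 × 1.622 = 196.3 K
Heat flows inward, so T_out = T_in + ΔT = -176 + 196.3 = 20.3 °C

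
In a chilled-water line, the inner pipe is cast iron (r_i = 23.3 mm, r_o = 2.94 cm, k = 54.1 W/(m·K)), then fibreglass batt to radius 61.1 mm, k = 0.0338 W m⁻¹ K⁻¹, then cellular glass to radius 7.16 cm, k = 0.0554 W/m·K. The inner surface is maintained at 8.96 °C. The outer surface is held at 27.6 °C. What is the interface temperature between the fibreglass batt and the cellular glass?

Resistance network (inner→outer):
  R'_cast iron = ln(0.0294/0.0233)/(2πk) = 0.2325/(2π·54.1) = 6.841×10^-4 m·K/W
  R'_fibreglass batt = ln(0.0611/0.0294)/(2πk) = 0.7315/(2π·0.0338) = 3.445 m·K/W
  R'_cellular glass = ln(0.0716/0.0611)/(2πk) = 0.1586/(2π·0.0554) = 0.4556 m·K/W
ΣR = 6.841×10^-4 + 3.445 + 0.4556 = 3.901 m·K/W
Q' = ΔT/ΣR = (8.96 °C − 27.6 °C)/3.901 = -4.778 W/m
From the inner boundary to the fibreglass batt/cellular glass interface, ΣR_partial = 3.446 m·K/W.
T_interface = T_in − Q'·ΣR_partial = 8.96 °C − (-4.778)(3.446) = 25.4 °C

T = 25.4 °C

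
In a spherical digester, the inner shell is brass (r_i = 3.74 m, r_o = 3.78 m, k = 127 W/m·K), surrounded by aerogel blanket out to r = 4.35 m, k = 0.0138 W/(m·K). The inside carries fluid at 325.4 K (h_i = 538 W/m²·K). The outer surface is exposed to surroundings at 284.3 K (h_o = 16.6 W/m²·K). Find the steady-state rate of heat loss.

Q = 205 W

Resistance network (inner→outer):
  R_conv,in = 1/(4πr²h) = 1/(4π·3.74²·538) = 1.057×10^-5 K/W
  R_brass = (1/3.74 − 1/3.78)/(4πk) = 0.002829/(4π·127) = 1.773×10^-6 K/W
  R_aerogel blanket = (1/3.78 − 1/4.35)/(4πk) = 0.03467/(4π·0.0138) = 0.1999 K/W
  R_conv,out = 1/(4πr²h) = 1/(4π·4.35²·16.6) = 2.533×10^-4 K/W
ΣR = 1.057×10^-5 + 1.773×10^-6 + 0.1999 + 2.533×10^-4 = 0.2002 K/W
Q = ΔT/ΣR = (325.4 K − 284.3 K)/0.2002 = 205 W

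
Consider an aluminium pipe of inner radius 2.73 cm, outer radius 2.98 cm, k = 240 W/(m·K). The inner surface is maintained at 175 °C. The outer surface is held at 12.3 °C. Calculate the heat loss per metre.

Q' = 2800 kW/m

Q' = 2πk·ΔT/ln(r₂/r₁) = 2π × 240 × 162.7 / ln(0.0298/0.0273) = 2.80×10^6 W/m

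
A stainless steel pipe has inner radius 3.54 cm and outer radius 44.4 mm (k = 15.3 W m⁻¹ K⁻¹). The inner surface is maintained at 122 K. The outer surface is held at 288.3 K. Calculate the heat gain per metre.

Q' = 2πk·ΔT/ln(r₂/r₁) = 2π × 15.3 × 166.3 / ln(0.0444/0.0354) = 70600 W/m

Q' = 70.6 kW/m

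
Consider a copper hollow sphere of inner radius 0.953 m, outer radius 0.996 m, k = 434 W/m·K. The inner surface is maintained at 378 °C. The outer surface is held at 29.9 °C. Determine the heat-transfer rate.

Q = 4πk·ΔT/(1/r₁ − 1/r₂) = 4π × 434 × 348.1 / (1/0.953 − 1/0.996) = 4.19×10^7 W

Q = 4.19×10^7 W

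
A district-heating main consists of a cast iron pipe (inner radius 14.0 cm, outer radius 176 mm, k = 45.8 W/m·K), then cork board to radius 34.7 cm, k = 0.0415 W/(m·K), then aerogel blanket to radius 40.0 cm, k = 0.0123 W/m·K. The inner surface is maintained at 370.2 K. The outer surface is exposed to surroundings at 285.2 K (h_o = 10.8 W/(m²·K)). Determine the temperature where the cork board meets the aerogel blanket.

T = 320.8 K

Treat each layer as a resistance in series:
  R'_cast iron = ln(0.176/0.140)/(2πk) = 0.2288/(2π·45.8) = 7.952×10^-4 m·K/W
  R'_cork board = ln(0.347/0.176)/(2πk) = 0.6788/(2π·0.0415) = 2.603 m·K/W
  R'_aerogel blanket = ln(0.400/0.347)/(2πk) = 0.1421/(2π·0.0123) = 1.839 m·K/W
  R'_conv,out = 1/(2πr h) = 1/(2π·0.400·10.8) = 0.03684 m·K/W
ΣR = 7.952×10^-4 + 2.603 + 1.839 + 0.03684 = 4.480 m·K/W
Q' = ΔT/ΣR = (370.2 K − 285.2 K)/4.480 = 18.97 W/m
From the inner boundary to the cork board/aerogel blanket interface, ΣR_partial = 2.604 m·K/W.
T_interface = T_in − Q'·ΣR_partial = 370.2 K − (18.97)(2.604) = 320.8 K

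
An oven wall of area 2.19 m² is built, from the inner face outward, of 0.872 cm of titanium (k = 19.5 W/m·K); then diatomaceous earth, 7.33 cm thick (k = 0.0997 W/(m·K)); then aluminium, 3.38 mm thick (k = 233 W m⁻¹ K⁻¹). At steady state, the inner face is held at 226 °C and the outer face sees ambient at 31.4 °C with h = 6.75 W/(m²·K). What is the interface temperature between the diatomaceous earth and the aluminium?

Series thermal resistances, inner to outer:
  R_titanium = L/(kA) = 0.00872/(19.5·2.19) = 2.042×10^-4 K/W
  R_diatomaceous earth = L/(kA) = 0.0733/(0.0997·2.19) = 0.3357 K/W
  R_aluminium = L/(kA) = 0.00338/(233·2.19) = 6.624×10^-6 K/W
  R_conv,out = 1/(hA) = 1/(6.75·2.19) = 0.06765 K/W
ΣR = 2.042×10^-4 + 0.3357 + 6.624×10^-6 + 0.06765 = 0.4036 K/W
Q = ΔT/ΣR = (226 °C − 31.4 °C)/0.4036 = 482.2 W
From the inner boundary to the diatomaceous earth/aluminium interface, ΣR_partial = 0.3359 K/W.
T_interface = T_in − Q·ΣR_partial = 226 °C − (482.2)(0.3359) = 64.0 °C

T = 64.0 °C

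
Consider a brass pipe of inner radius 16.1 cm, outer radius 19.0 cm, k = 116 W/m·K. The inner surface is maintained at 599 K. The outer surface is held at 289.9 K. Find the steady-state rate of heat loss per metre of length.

Q' = 2πk·ΔT/ln(r₂/r₁) = 2π × 116 × 309.1 / ln(0.190/0.161) = 1.36×10^6 W/m

Q' = 1.36×10^6 W/m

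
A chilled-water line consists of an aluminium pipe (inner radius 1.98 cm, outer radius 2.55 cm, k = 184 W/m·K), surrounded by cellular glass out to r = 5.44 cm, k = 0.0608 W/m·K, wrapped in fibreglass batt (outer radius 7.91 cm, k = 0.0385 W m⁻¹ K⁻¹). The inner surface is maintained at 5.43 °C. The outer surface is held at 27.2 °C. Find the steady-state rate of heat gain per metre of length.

Series thermal resistances, inner to outer:
  R'_aluminium = ln(0.0255/0.0198)/(2πk) = 0.2530/(2π·184) = 2.188×10^-4 m·K/W
  R'_cellular glass = ln(0.0544/0.0255)/(2πk) = 0.7577/(2π·0.0608) = 1.983 m·K/W
  R'_fibreglass batt = ln(0.0791/0.0544)/(2πk) = 0.3743/(2π·0.0385) = 1.548 m·K/W
ΣR = 2.188×10^-4 + 1.983 + 1.548 = 3.531 m·K/W
Q' = ΔT/ΣR = (5.43 °C − 27.2 °C)/3.531 = -6.17 W/m
(Negative Q' ⇒ heat flows inward; heat gain = 6.17 W/m.)

Q' = 6.17 W/m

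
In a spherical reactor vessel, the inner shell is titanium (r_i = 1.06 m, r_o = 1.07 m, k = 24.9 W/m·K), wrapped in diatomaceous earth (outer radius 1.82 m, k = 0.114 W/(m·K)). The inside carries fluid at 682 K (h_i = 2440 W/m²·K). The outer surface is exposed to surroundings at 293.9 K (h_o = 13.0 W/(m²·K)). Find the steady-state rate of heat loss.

Q = 1430 W

Resistance network (inner→outer):
  R_conv,in = 1/(4πr²h) = 1/(4π·1.06²·2440) = 2.903×10^-5 K/W
  R_titanium = (1/1.06 − 1/1.07)/(4πk) = 0.008817/(4π·24.9) = 2.818×10^-5 K/W
  R_diatomaceous earth = (1/1.07 − 1/1.82)/(4πk) = 0.3851/(4π·0.114) = 0.2688 K/W
  R_conv,out = 1/(4πr²h) = 1/(4π·1.82²·13.0) = 0.001848 K/W
ΣR = 2.903×10^-5 + 2.818×10^-5 + 0.2688 + 0.001848 = 0.2707 K/W
Q = ΔT/ΣR = (682 K − 293.9 K)/0.2707 = 1430 W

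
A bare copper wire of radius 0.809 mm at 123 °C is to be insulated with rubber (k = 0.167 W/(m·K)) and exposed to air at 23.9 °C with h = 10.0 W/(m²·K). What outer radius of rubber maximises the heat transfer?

For a cylinder, r_cr = k_ins/h = 0.167/10.0 = 0.0167 m = 1.67 cm

r_cr = 1.67 cm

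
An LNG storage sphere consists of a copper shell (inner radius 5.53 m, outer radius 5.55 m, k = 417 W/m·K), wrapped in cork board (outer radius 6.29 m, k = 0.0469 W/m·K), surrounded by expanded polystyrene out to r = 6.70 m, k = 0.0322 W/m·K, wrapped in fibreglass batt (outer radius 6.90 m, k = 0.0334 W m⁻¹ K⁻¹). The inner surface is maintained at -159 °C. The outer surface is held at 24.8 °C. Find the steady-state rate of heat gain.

Resistance network (inner→outer):
  R_copper = (1/5.53 − 1/5.55)/(4πk) = 6.516×10^-4/(4π·417) = 1.244×10^-7 K/W
  R_cork board = (1/5.55 − 1/6.29)/(4πk) = 0.02120/(4π·0.0469) = 0.03597 K/W
  R_expanded polystyrene = (1/6.29 − 1/6.70)/(4πk) = 0.009729/(4π·0.0322) = 0.02404 K/W
  R_fibreglass batt = (1/6.70 − 1/6.90)/(4πk) = 0.004326/(4π·0.0334) = 0.01031 K/W
ΣR = 1.244×10^-7 + 0.03597 + 0.02404 + 0.01031 = 0.07032 K/W
Q = ΔT/ΣR = (-159 °C − 24.8 °C)/0.07032 = -2610 W
(Negative Q ⇒ heat flows inward; heat gain = 2610 W.)

Q = 2.61 kW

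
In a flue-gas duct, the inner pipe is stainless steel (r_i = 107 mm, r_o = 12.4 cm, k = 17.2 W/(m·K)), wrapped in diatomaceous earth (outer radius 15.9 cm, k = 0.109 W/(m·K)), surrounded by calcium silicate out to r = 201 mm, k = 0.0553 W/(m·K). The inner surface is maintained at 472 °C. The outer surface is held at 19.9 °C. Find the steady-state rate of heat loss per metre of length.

Treat each layer as a resistance in series:
  R'_stainless steel = ln(0.124/0.107)/(2πk) = 0.1475/(2π·17.2) = 0.001364 m·K/W
  R'_diatomaceous earth = ln(0.159/0.124)/(2πk) = 0.2486/(2π·0.109) = 0.3630 m·K/W
  R'_calcium silicate = ln(0.201/0.159)/(2πk) = 0.2344/(2π·0.0553) = 0.6746 m·K/W
ΣR = 0.001364 + 0.3630 + 0.6746 = 1.039 m·K/W
Q' = ΔT/ΣR = (472 °C − 19.9 °C)/1.039 = 435 W/m

Q' = 435 W/m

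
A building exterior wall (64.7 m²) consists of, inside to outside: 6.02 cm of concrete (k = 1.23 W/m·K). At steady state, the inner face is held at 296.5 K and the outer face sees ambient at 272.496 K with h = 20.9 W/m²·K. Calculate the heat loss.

Q = 16.0 kW

Resistance network (inner→outer):
  R_concrete = L/(kA) = 0.0602/(1.23·64.7) = 7.565×10^-4 K/W
  R_conv,out = 1/(hA) = 1/(20.9·64.7) = 7.395×10^-4 K/W
ΣR = 7.565×10^-4 + 7.395×10^-4 = 0.001496 K/W
Q = ΔT/ΣR = (296.5 K − 272.496 K)/0.001496 = 16000 W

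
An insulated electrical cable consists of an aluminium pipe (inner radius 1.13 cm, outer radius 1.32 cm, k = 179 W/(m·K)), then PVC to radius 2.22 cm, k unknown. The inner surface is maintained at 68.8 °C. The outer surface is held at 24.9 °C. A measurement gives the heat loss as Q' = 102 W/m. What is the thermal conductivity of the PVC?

ΣR = ΔT/Q' = |68.8 − 24.9|/102 = 0.4304 m·K/W
Known resistances:
  R'_aluminium = ln(0.0132/0.0113)/(2πk) = 0.1554/(2π·179) = 1.382×10^-4 m·K/W
R_PVC = ΣR − ΣR_known = 0.4304 − 1.382×10^-4 = 0.4303 m·K/W
ln(r₂/r₁)/(2πk) = 0.4303 ⇒ k = 0.5199/(2π·0.4303) = 0.192 W/m·K

k = 0.192 W/m·K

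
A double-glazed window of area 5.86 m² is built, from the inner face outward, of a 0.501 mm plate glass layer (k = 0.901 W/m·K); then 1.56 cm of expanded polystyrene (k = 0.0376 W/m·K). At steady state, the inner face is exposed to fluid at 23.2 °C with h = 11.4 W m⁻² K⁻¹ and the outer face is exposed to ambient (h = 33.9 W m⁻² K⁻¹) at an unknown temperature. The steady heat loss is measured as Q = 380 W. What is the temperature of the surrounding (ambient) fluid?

Series resistances:
  R_conv,in = 1/(hA) = 1/(11.4·5.86) = 0.01497 K/W
  R_plate glass = L/(kA) = 5.01×10^-4/(0.901·5.86) = 9.489×10^-5 K/W
  R_expanded polystyrene = L/(kA) = 0.0156/(0.0376·5.86) = 0.07080 K/W
  R_conv,out = 1/(hA) = 1/(33.9·5.86) = 0.005034 K/W
ΣR = 0.09090 K/W
ΔT = Q·ΣR = 380 × 0.09090 = 34.54 K
Heat flows outward, so T_out = T_in − ΔT = 23.2 − 34.54 = -11.3 °C

T_out = -11.3 °C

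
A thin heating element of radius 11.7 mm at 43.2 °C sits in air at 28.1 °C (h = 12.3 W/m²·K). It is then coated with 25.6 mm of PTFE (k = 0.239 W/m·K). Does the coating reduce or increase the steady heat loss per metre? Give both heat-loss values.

reduces: 13.7 → 13.5 W/m

Critical radius for a cylinder: r_cr = k/h = 0.0194 m = 1.94 cm.
Outer radius after coating: r₂ = 0.0117 + 0.0256 = 0.0373 m.
r₁ < r_cr < r₂: heat loss rises to a maximum at r_cr then falls. Whether the coating helps depends on whether Q(r₂) has dropped back below Q(r₁).
Bare: R = 1/(2πr₁h) = 1.106 m·K/W; Q = 15.1/1.106 = 13.7 W/m.
Coated: R = R_cond + R_conv = 1.119 m·K/W; Q = 15.1/1.119 = 13.5 W/m.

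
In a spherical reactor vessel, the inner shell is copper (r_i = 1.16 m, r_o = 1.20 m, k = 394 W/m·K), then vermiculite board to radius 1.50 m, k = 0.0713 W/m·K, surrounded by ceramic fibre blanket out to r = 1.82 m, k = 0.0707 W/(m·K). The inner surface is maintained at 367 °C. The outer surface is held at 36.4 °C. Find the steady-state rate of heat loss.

Q = 1040 W

Resistance network (inner→outer):
  R_copper = (1/1.16 − 1/1.20)/(4πk) = 0.02874/(4π·394) = 5.804×10^-6 K/W
  R_vermiculite board = (1/1.20 − 1/1.50)/(4πk) = 0.1667/(4π·0.0713) = 0.1860 K/W
  R_ceramic fibre blanket = (1/1.50 − 1/1.82)/(4πk) = 0.1172/(4π·0.0707) = 0.1319 K/W
ΣR = 5.804×10^-6 + 0.1860 + 0.1319 = 0.3179 K/W
Q = ΔT/ΣR = (367 °C − 36.4 °C)/0.3179 = 1040 W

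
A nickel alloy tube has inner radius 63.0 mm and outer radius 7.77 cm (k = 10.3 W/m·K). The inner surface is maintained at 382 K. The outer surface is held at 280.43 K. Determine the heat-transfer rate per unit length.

Q' = 31.3 kW/m

Q' = 2πk·ΔT/ln(r₂/r₁) = 2π × 10.3 × 101.57 / ln(0.0777/0.0630) = 31300 W/m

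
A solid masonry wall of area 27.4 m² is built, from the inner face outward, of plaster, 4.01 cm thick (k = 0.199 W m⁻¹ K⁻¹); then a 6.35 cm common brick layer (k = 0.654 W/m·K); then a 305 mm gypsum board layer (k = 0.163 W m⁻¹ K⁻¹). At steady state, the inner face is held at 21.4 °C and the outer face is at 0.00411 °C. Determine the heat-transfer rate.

Resistance network (inner→outer):
  R_plaster = L/(kA) = 0.0401/(0.199·27.4) = 0.007354 K/W
  R_common brick = L/(kA) = 0.0635/(0.654·27.4) = 0.003544 K/W
  R_gypsum board = L/(kA) = 0.305/(0.163·27.4) = 0.06829 K/W
ΣR = 0.007354 + 0.003544 + 0.06829 = 0.07919 K/W
Q = ΔT/ΣR = (21.4 °C − 0.00411 °C)/0.07919 = 270 W

Q = 270 W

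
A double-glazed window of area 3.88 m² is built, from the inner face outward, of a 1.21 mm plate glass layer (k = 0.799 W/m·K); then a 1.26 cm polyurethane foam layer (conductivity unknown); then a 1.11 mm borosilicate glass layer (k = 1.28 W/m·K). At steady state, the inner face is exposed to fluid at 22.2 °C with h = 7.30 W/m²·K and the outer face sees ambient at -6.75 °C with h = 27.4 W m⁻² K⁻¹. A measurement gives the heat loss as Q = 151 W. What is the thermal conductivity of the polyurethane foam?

ΣR = ΔT/Q = |22.2 − -6.75|/151 = 0.1917 K/W
Known resistances:
  R_conv,in = 1/(hA) = 1/(7.30·3.88) = 0.03531 K/W
  R_plate glass = L/(kA) = 0.00121/(0.799·3.88) = 3.903×10^-4 K/W
  R_borosilicate glass = L/(kA) = 0.00111/(1.28·3.88) = 2.235×10^-4 K/W
  R_conv,out = 1/(hA) = 1/(27.4·3.88) = 0.009406 K/W
R_polyurethane foam = ΣR − ΣR_known = 0.1917 − 0.04533 = 0.1464 K/W
L/(kA) = 0.1464 ⇒ k = 0.0126/(0.1464·3.88) = 0.0222 W/m·K

k = 0.0222 W/m·K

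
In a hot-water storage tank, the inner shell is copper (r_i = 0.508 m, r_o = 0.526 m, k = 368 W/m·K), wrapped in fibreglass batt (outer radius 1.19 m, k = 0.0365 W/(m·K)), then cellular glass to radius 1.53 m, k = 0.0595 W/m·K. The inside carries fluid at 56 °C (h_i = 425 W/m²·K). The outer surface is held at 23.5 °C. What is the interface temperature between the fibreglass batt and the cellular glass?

Series thermal resistances, inner to outer:
  R_conv,in = 1/(4πr²h) = 1/(4π·0.508²·425) = 7.256×10^-4 K/W
  R_copper = (1/0.508 − 1/0.526)/(4πk) = 0.06736/(4π·368) = 1.457×10^-5 K/W
  R_fibreglass batt = (1/0.526 − 1/1.19)/(4πk) = 1.061/(4π·0.0365) = 2.313 K/W
  R_cellular glass = (1/1.19 − 1/1.53)/(4πk) = 0.1867/(4π·0.0595) = 0.2498 K/W
ΣR = 7.256×10^-4 + 1.457×10^-5 + 2.313 + 0.2498 = 2.564 K/W
Q = ΔT/ΣR = (56 °C − 23.5 °C)/2.564 = 12.68 W
From the inner boundary to the fibreglass batt/cellular glass interface, ΣR_partial = 2.314 K/W.
T_interface = T_in − Q·ΣR_partial = 56 °C − (12.68)(2.314) = 26.7 °C

T = 26.7 °C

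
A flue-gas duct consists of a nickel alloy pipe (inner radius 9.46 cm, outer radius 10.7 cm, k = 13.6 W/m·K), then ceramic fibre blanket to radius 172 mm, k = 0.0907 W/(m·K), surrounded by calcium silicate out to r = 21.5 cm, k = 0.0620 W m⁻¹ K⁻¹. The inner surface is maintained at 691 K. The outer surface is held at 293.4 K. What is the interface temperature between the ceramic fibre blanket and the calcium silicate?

Treat each layer as a resistance in series:
  R'_nickel alloy = ln(0.107/0.0946)/(2πk) = 0.1232/(2π·13.6) = 0.001441 m·K/W
  R'_ceramic fibre blanket = ln(0.172/0.107)/(2πk) = 0.4747/(2π·0.0907) = 0.8329 m·K/W
  R'_calcium silicate = ln(0.215/0.172)/(2πk) = 0.2231/(2π·0.0620) = 0.5728 m·K/W
ΣR = 0.001441 + 0.8329 + 0.5728 = 1.407 m·K/W
Q' = ΔT/ΣR = (691 K − 293.4 K)/1.407 = 282.6 W/m
From the inner boundary to the ceramic fibre blanket/calcium silicate interface, ΣR_partial = 0.8343 m·K/W.
T_interface = T_in − Q'·ΣR_partial = 691 K − (282.6)(0.8343) = 455 K

T = 455 K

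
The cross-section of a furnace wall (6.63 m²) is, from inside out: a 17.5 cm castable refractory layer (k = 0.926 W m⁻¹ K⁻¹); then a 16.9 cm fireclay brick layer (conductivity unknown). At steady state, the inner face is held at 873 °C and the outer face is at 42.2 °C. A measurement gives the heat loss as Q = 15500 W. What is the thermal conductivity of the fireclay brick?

ΣR = ΔT/Q = |873 − 42.2|/15500 = 0.05360 K/W
Known resistances:
  R_castable refractory = L/(kA) = 0.175/(0.926·6.63) = 0.02850 K/W
R_fireclay brick = ΣR − ΣR_known = 0.05360 − 0.02850 = 0.02510 K/W
L/(kA) = 0.02510 ⇒ k = 0.169/(0.02510·6.63) = 1.02 W/m·K

k = 1.02 W/m·K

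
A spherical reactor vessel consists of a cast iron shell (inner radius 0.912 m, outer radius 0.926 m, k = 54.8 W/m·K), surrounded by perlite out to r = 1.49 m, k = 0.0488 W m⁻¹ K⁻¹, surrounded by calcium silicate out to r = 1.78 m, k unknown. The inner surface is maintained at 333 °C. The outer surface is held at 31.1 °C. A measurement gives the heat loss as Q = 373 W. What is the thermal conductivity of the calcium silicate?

k = 0.0609 W/m·K

ΣR = ΔT/Q = |333 − 31.1|/373 = 0.8094 K/W
Known resistances:
  R_cast iron = (1/0.912 − 1/0.926)/(4πk) = 0.01658/(4π·54.8) = 2.407×10^-5 K/W
  R_perlite = (1/0.926 − 1/1.49)/(4πk) = 0.4088/(4π·0.0488) = 0.6666 K/W
R_calcium silicate = ΣR − ΣR_known = 0.8094 − 0.6666 = 0.1428 K/W
(1/r₁−1/r₂)/(4πk) = 0.1428 ⇒ k = 0.1093/(4π·0.1428) = 0.0609 W/m·K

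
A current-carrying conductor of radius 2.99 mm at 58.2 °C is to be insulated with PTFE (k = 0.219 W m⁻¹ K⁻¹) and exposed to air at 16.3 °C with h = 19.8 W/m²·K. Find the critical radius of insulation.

For a cylinder, r_cr = k_ins/h = 0.219/19.8 = 0.0111 m = 1.11 cm

r_cr = 1.11 cm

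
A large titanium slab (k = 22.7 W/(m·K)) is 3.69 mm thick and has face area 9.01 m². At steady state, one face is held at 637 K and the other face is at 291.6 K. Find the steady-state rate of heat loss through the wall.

Q = kA·ΔT/L = 22.7 × 9.01 × |637 K − 291.6 K| / 0.00369 = 1.91×10^7 W

Q = 1.91×10^7 W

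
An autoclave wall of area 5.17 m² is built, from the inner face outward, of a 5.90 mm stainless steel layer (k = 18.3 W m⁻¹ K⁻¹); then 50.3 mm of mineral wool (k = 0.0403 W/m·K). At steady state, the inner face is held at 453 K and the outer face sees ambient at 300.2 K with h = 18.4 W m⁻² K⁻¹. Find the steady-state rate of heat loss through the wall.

Q = 606 W

Series thermal resistances, inner to outer:
  R_stainless steel = L/(kA) = 0.00590/(18.3·5.17) = 6.236×10^-5 K/W
  R_mineral wool = L/(kA) = 0.0503/(0.0403·5.17) = 0.2414 K/W
  R_conv,out = 1/(hA) = 1/(18.4·5.17) = 0.01051 K/W
ΣR = 6.236×10^-5 + 0.2414 + 0.01051 = 0.2520 K/W
Q = ΔT/ΣR = (453 K − 300.2 K)/0.2520 = 606 W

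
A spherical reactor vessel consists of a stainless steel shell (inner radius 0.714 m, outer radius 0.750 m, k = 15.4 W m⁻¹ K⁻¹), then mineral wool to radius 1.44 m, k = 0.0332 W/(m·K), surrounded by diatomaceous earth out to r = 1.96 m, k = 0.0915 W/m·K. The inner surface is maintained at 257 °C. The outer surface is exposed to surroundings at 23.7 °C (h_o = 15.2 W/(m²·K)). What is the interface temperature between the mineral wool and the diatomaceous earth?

T = 46.0 °C

Resistance network (inner→outer):
  R_stainless steel = (1/0.714 − 1/0.750)/(4πk) = 0.06723/(4π·15.4) = 3.474×10^-4 K/W
  R_mineral wool = (1/0.750 − 1/1.44)/(4πk) = 0.6389/(4π·0.0332) = 1.531 K/W
  R_diatomaceous earth = (1/1.44 − 1/1.96)/(4πk) = 0.1842/(4π·0.0915) = 0.1602 K/W
  R_conv,out = 1/(4πr²h) = 1/(4π·1.96²·15.2) = 0.001363 K/W
ΣR = 3.474×10^-4 + 1.531 + 0.1602 + 0.001363 = 1.693 K/W
Q = ΔT/ΣR = (257 °C − 23.7 °C)/1.693 = 137.8 W
From the inner boundary to the mineral wool/diatomaceous earth interface, ΣR_partial = 1.531 K/W.
T_interface = T_in − Q·ΣR_partial = 257 °C − (137.8)(1.531) = 46.0 °C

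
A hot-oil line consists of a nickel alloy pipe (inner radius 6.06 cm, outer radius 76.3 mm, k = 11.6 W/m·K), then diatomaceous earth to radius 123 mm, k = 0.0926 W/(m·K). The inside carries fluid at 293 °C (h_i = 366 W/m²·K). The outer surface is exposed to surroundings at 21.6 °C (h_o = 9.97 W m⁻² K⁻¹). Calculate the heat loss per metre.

Q' = 282 W/m

Treat each layer as a resistance in series:
  R'_conv,in = 1/(2πr h) = 1/(2π·0.0606·366) = 0.007176 m·K/W
  R'_nickel alloy = ln(0.0763/0.0606)/(2πk) = 0.2304/(2π·11.6) = 0.003161 m·K/W
  R'_diatomaceous earth = ln(0.123/0.0763)/(2πk) = 0.4775/(2π·0.0926) = 0.8207 m·K/W
  R'_conv,out = 1/(2πr h) = 1/(2π·0.123·9.97) = 0.1298 m·K/W
ΣR = 0.007176 + 0.003161 + 0.8207 + 0.1298 = 0.9608 m·K/W
Q' = ΔT/ΣR = (293 °C − 21.6 °C)/0.9608 = 282 W/m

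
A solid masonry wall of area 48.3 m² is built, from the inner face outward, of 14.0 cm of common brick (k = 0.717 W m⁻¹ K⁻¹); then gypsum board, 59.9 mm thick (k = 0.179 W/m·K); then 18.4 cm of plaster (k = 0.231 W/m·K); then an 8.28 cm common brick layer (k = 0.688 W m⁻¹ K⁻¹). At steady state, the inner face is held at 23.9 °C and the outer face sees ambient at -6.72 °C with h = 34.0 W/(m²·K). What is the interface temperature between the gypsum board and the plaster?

T = 12.9 °C

Treat each layer as a resistance in series:
  R_common brick = L/(kA) = 0.140/(0.717·48.3) = 0.004043 K/W
  R_gypsum board = L/(kA) = 0.0599/(0.179·48.3) = 0.006928 K/W
  R_plaster = L/(kA) = 0.184/(0.231·48.3) = 0.01649 K/W
  R_common brick = L/(kA) = 0.0828/(0.688·48.3) = 0.002492 K/W
  R_conv,out = 1/(hA) = 1/(34.0·48.3) = 6.089×10^-4 K/W
ΣR = 0.004043 + 0.006928 + 0.01649 + 0.002492 + 6.089×10^-4 = 0.03056 K/W
Q = ΔT/ΣR = (23.9 °C − -6.72 °C)/0.03056 = 1002 W
From the inner boundary to the gypsum board/plaster interface, ΣR_partial = 0.01097 K/W.
T_interface = T_in − Q·ΣR_partial = 23.9 °C − (1002)(0.01097) = 12.9 °C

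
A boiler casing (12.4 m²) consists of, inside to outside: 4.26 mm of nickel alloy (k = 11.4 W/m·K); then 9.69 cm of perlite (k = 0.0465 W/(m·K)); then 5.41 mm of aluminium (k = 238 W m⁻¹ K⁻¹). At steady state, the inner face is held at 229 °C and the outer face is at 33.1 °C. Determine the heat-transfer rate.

Series thermal resistances, inner to outer:
  R_nickel alloy = L/(kA) = 0.00426/(11.4·12.4) = 3.014×10^-5 K/W
  R_perlite = L/(kA) = 0.0969/(0.0465·12.4) = 0.1681 K/W
  R_aluminium = L/(kA) = 0.00541/(238·12.4) = 1.833×10^-6 K/W
ΣR = 3.014×10^-5 + 0.1681 + 1.833×10^-6 = 0.1681 K/W
Q = ΔT/ΣR = (229 °C − 33.1 °C)/0.1681 = 1170 W

Q = 1170 W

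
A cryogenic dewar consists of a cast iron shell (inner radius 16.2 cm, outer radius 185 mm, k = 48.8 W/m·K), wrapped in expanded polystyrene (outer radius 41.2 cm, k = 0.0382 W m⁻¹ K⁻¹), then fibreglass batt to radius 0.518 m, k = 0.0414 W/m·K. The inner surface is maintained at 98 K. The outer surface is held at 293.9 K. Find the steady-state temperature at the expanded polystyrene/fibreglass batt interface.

T = 267.8 K

Series thermal resistances, inner to outer:
  R_cast iron = (1/0.162 − 1/0.185)/(4πk) = 0.7674/(4π·48.8) = 0.001251 K/W
  R_expanded polystyrene = (1/0.185 − 1/0.412)/(4πk) = 2.978/(4π·0.0382) = 6.204 K/W
  R_fibreglass batt = (1/0.412 − 1/0.518)/(4πk) = 0.4967/(4π·0.0414) = 0.9547 K/W
ΣR = 0.001251 + 6.204 + 0.9547 = 7.160 K/W
Q = ΔT/ΣR = (98 K − 293.9 K)/7.160 = -27.36 W
From the inner boundary to the expanded polystyrene/fibreglass batt interface, ΣR_partial = 6.205 K/W.
T_interface = T_in − Q·ΣR_partial = 98 K − (-27.36)(6.205) = 267.8 K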